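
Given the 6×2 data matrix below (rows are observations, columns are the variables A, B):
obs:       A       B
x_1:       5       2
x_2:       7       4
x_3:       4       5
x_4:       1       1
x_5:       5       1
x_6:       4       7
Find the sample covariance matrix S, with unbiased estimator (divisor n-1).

Step 1 — column means:
  mean(A) = (5 + 7 + 4 + 1 + 5 + 4) / 6 = 26/6 = 4.3333
  mean(B) = (2 + 4 + 5 + 1 + 1 + 7) / 6 = 20/6 = 3.3333

Step 2 — sample covariance S[i,j] = (1/(n-1)) · Σ_k (x_{k,i} - mean_i) · (x_{k,j} - mean_j), with n-1 = 5.
  S[A,A] = ((0.6667)·(0.6667) + (2.6667)·(2.6667) + (-0.3333)·(-0.3333) + (-3.3333)·(-3.3333) + (0.6667)·(0.6667) + (-0.3333)·(-0.3333)) / 5 = 19.3333/5 = 3.8667
  S[A,B] = ((0.6667)·(-1.3333) + (2.6667)·(0.6667) + (-0.3333)·(1.6667) + (-3.3333)·(-2.3333) + (0.6667)·(-2.3333) + (-0.3333)·(3.6667)) / 5 = 5.3333/5 = 1.0667
  S[B,B] = ((-1.3333)·(-1.3333) + (0.6667)·(0.6667) + (1.6667)·(1.6667) + (-2.3333)·(-2.3333) + (-2.3333)·(-2.3333) + (3.6667)·(3.6667)) / 5 = 29.3333/5 = 5.8667

S is symmetric (S[j,i] = S[i,j]). Assembling:

S = [[3.8667, 1.0667],
 [1.0667, 5.8667]]


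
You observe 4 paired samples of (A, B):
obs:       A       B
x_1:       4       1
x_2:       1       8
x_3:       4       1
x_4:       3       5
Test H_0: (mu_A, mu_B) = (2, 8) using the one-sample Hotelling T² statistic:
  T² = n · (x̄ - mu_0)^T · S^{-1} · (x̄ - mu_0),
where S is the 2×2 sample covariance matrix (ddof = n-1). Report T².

Step 1 — sample mean vector:
  mean(A) = (4 + 1 + 4 + 3) / 4 = 12/4 = 3
  mean(B) = (1 + 8 + 1 + 5) / 4 = 15/4 = 3.75
  x̄ = (3, 3.75),  deviation x̄ - mu_0 = (3, 3.75) - (2, 8) = (1, -4.25).

Step 2 — sample covariance matrix, S[i,j] = (1/(n-1)) · Σ_k (x_{k,i} - mean_i) · (x_{k,j} - mean_j), divisor n-1 = 3:
  S[A,A] = ((1)·(1) + (-2)·(-2) + (1)·(1) + (0)·(0)) / 3 = 6/3 = 2
  S[A,B] = ((1)·(-2.75) + (-2)·(4.25) + (1)·(-2.75) + (0)·(1.25)) / 3 = -14/3 = -4.6667
  S[B,B] = ((-2.75)·(-2.75) + (4.25)·(4.25) + (-2.75)·(-2.75) + (1.25)·(1.25)) / 3 = 34.75/3 = 11.5833
  S = [[2, -4.6667],
 [-4.6667, 11.5833]].

Step 3 — invert S. det(S) = 2·11.5833 - (-4.6667)² = 1.3889.
  S^{-1} = (1/det) · [[d, -b], [-b, a]] = [[8.34, 3.36],
 [3.36, 1.44]].

Step 4 — quadratic form (x̄ - mu_0)^T · S^{-1} · (x̄ - mu_0):
  S^{-1} · (x̄ - mu_0) = (-5.94, -2.76),
  (x̄ - mu_0)^T · [...] = (1)·(-5.94) + (-4.25)·(-2.76) = 5.79.

Step 5 — scale by n: T² = 4 · 5.79 = 23.16.

T² ≈ 23.16


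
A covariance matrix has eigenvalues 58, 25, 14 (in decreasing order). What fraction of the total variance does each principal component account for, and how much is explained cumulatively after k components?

Step 1 — total variance = trace(Sigma) = Σ λ_i = 58 + 25 + 14 = 97.

Step 2 — fraction explained by component i = λ_i / Σ λ:
  PC1: 58/97 = 0.5979
  PC2: 25/97 = 0.2577
  PC3: 14/97 = 0.1443

Step 3 — cumulative fraction after k components = (λ_1 + ... + λ_k) / Σ λ:
  k = 1: 58/97 = 0.5979
  k = 2: (58 + 25)/97 = 83/97 = 0.8557
  k = 3: (58 + 25 + 14)/97 = 97/97 = 1

Summary (fraction, with percent):

explained: PC1 0.5979 (59.79%), PC2 0.2577 (25.77%), PC3 0.1443 (14.43%);  cumulative: 0.5979, 0.8557, 1


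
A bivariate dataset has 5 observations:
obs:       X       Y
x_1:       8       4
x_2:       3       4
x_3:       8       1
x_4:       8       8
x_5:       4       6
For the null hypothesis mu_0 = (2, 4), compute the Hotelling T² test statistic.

Step 1 — sample mean vector:
  mean(X) = (8 + 3 + 8 + 8 + 4) / 5 = 31/5 = 6.2
  mean(Y) = (4 + 4 + 1 + 8 + 6) / 5 = 23/5 = 4.6
  x̄ = (6.2, 4.6),  deviation x̄ - mu_0 = (6.2, 4.6) - (2, 4) = (4.2, 0.6).

Step 2 — sample covariance matrix, S[i,j] = (1/(n-1)) · Σ_k (x_{k,i} - mean_i) · (x_{k,j} - mean_j), divisor n-1 = 4:
  S[X,X] = ((1.8)·(1.8) + (-3.2)·(-3.2) + (1.8)·(1.8) + (1.8)·(1.8) + (-2.2)·(-2.2)) / 4 = 24.8/4 = 6.2
  S[X,Y] = ((1.8)·(-0.6) + (-3.2)·(-0.6) + (1.8)·(-3.6) + (1.8)·(3.4) + (-2.2)·(1.4)) / 4 = -2.6/4 = -0.65
  S[Y,Y] = ((-0.6)·(-0.6) + (-0.6)·(-0.6) + (-3.6)·(-3.6) + (3.4)·(3.4) + (1.4)·(1.4)) / 4 = 27.2/4 = 6.8
  S = [[6.2, -0.65],
 [-0.65, 6.8]].

Step 3 — invert S. det(S) = 6.2·6.8 - (-0.65)² = 41.7375.
  S^{-1} = (1/det) · [[d, -b], [-b, a]] = [[0.1629, 0.0156],
 [0.0156, 0.1485]].

Step 4 — quadratic form (x̄ - mu_0)^T · S^{-1} · (x̄ - mu_0):
  S^{-1} · (x̄ - mu_0) = (0.6936, 0.1545),
  (x̄ - mu_0)^T · [...] = (4.2)·(0.6936) + (0.6)·(0.1545) = 3.0059.

Step 5 — scale by n: T² = 5 · 3.0059 = 15.0296.

T² ≈ 15.0296


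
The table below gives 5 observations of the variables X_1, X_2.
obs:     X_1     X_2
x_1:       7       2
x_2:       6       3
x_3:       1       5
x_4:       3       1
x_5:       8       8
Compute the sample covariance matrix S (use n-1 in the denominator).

Step 1 — column means:
  mean(X_1) = (7 + 6 + 1 + 3 + 8) / 5 = 25/5 = 5
  mean(X_2) = (2 + 3 + 5 + 1 + 8) / 5 = 19/5 = 3.8

Step 2 — sample covariance S[i,j] = (1/(n-1)) · Σ_k (x_{k,i} - mean_i) · (x_{k,j} - mean_j), with n-1 = 4.
  S[X_1,X_1] = ((2)·(2) + (1)·(1) + (-4)·(-4) + (-2)·(-2) + (3)·(3)) / 4 = 34/4 = 8.5
  S[X_1,X_2] = ((2)·(-1.8) + (1)·(-0.8) + (-4)·(1.2) + (-2)·(-2.8) + (3)·(4.2)) / 4 = 9/4 = 2.25
  S[X_2,X_2] = ((-1.8)·(-1.8) + (-0.8)·(-0.8) + (1.2)·(1.2) + (-2.8)·(-2.8) + (4.2)·(4.2)) / 4 = 30.8/4 = 7.7

S is symmetric (S[j,i] = S[i,j]). Assembling:

S = [[8.5, 2.25],
 [2.25, 7.7]]


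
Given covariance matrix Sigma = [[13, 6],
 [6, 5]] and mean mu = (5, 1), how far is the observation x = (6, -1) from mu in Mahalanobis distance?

Step 1 — centre the observation: (x - mu) = (1, -2).

Step 2 — invert Sigma. det(Sigma) = 13·5 - (6)² = 29.
  Sigma^{-1} = (1/det) · [[d, -b], [-b, a]] = [[0.1724, -0.2069],
 [-0.2069, 0.4483]].

Step 3 — form the quadratic (x - mu)^T · Sigma^{-1} · (x - mu):
  Sigma^{-1} · (x - mu) = (0.5862, -1.1034).
  (x - mu)^T · [Sigma^{-1} · (x - mu)] = (1)·(0.5862) + (-2)·(-1.1034) = 2.7931.

Step 4 — take square root: d = √(2.7931) ≈ 1.6713.

d(x, mu) = √(2.7931) ≈ 1.6713


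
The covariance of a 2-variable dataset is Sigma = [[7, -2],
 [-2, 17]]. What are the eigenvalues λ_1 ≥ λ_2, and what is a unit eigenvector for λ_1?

Step 1 — characteristic polynomial of 2×2 Sigma:
  det(Sigma - λI) = λ² - trace · λ + det = 0.
  trace = 7 + 17 = 24, det = 7·17 - (-2)² = 115.
Step 2 — discriminant:
  Δ = trace² - 4·det = 576 - 460 = 116.
Step 3 — eigenvalues:
  λ = (trace ± √Δ)/2 = (24 ± 10.7703)/2,
  λ_1 = 17.3852,  λ_2 = 6.6148.

Step 4 — unit eigenvector for λ_1: solve (Sigma - λ_1 I)v = 0. First row:
  (7 - 17.3852)·v_x + (-2)·v_y = 0, i.e. (-10.3852)·v_x + (-2)·v_y = 0,
  so v ∝ (b, λ_1 - a) = (-2, 10.3852); multiply by -1 so the first entry is positive: u = (2, -10.3852).
  ||u|| = √((2)² + (-10.3852)²) = √(111.8516) ≈ 10.576,
  v_1 = u/||u|| ≈ (0.1891, -0.982) (||v_1|| = 1).

λ_1 = 17.3852,  λ_2 = 6.6148;  v_1 ≈ (0.1891, -0.982)


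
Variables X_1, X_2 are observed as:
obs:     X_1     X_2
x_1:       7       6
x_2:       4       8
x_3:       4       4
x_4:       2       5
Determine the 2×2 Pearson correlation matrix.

Step 1 — column means:
  mean(X_1) = (7 + 4 + 4 + 2) / 4 = 17/4 = 4.25
  mean(X_2) = (6 + 8 + 4 + 5) / 4 = 23/4 = 5.75

Step 2 — sample variances and covariances s[i,j] = (1/(n-1)) · Σ_k (x_{k,i} - mean_i) · (x_{k,j} - mean_j), with n-1 = 3:
  s[X_1,X_1] = ((2.75)·(2.75) + (-0.25)·(-0.25) + (-0.25)·(-0.25) + (-2.25)·(-2.25)) / 3 = 12.75/3 = 4.25
  s[X_1,X_2] = ((2.75)·(0.25) + (-0.25)·(2.25) + (-0.25)·(-1.75) + (-2.25)·(-0.75)) / 3 = 2.25/3 = 0.75
  s[X_2,X_2] = ((0.25)·(0.25) + (2.25)·(2.25) + (-1.75)·(-1.75) + (-0.75)·(-0.75)) / 3 = 8.75/3 = 2.9167
  Sample standard deviations s_i = √(s[i,i]):
  s(X_1) = √(4.25) = 2.0616
  s(X_2) = √(2.9167) = 1.7078

Step 3 — r_{ij} = s_{ij} / (s_i · s_j):
  r[X_1,X_1] = 1 (diagonal).
  r[X_1,X_2] = 0.75 / (2.0616 · 1.7078) = 0.75 / 3.5208 = 0.213
  r[X_2,X_2] = 1 (diagonal).

R is symmetric with unit diagonal. Assembling:

R = [[1, 0.213],
 [0.213, 1]]


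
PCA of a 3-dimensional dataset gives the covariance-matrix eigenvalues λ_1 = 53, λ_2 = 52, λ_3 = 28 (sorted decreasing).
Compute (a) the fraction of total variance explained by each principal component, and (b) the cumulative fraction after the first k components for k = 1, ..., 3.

Step 1 — total variance = trace(Sigma) = Σ λ_i = 53 + 52 + 28 = 133.

Step 2 — fraction explained by component i = λ_i / Σ λ:
  PC1: 53/133 = 0.3985
  PC2: 52/133 = 0.391
  PC3: 28/133 = 0.2105

Step 3 — cumulative fraction after k components = (λ_1 + ... + λ_k) / Σ λ:
  k = 1: 53/133 = 0.3985
  k = 2: (53 + 52)/133 = 105/133 = 0.7895
  k = 3: (53 + 52 + 28)/133 = 133/133 = 1

Summary (fraction, with percent):

explained: PC1 0.3985 (39.85%), PC2 0.391 (39.1%), PC3 0.2105 (21.05%);  cumulative: 0.3985, 0.7895, 1


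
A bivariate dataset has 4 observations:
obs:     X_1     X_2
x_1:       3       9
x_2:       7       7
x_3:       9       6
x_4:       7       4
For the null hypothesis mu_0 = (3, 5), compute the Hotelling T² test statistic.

Step 1 — sample mean vector:
  mean(X_1) = (3 + 7 + 9 + 7) / 4 = 26/4 = 6.5
  mean(X_2) = (9 + 7 + 6 + 4) / 4 = 26/4 = 6.5
  x̄ = (6.5, 6.5),  deviation x̄ - mu_0 = (6.5, 6.5) - (3, 5) = (3.5, 1.5).

Step 2 — sample covariance matrix, S[i,j] = (1/(n-1)) · Σ_k (x_{k,i} - mean_i) · (x_{k,j} - mean_j), divisor n-1 = 3:
  S[X_1,X_1] = ((-3.5)·(-3.5) + (0.5)·(0.5) + (2.5)·(2.5) + (0.5)·(0.5)) / 3 = 19/3 = 6.3333
  S[X_1,X_2] = ((-3.5)·(2.5) + (0.5)·(0.5) + (2.5)·(-0.5) + (0.5)·(-2.5)) / 3 = -11/3 = -3.6667
  S[X_2,X_2] = ((2.5)·(2.5) + (0.5)·(0.5) + (-0.5)·(-0.5) + (-2.5)·(-2.5)) / 3 = 13/3 = 4.3333
  S = [[6.3333, -3.6667],
 [-3.6667, 4.3333]].

Step 3 — invert S. det(S) = 6.3333·4.3333 - (-3.6667)² = 14.
  S^{-1} = (1/det) · [[d, -b], [-b, a]] = [[0.3095, 0.2619],
 [0.2619, 0.4524]].

Step 4 — quadratic form (x̄ - mu_0)^T · S^{-1} · (x̄ - mu_0):
  S^{-1} · (x̄ - mu_0) = (1.4762, 1.5952),
  (x̄ - mu_0)^T · [...] = (3.5)·(1.4762) + (1.5)·(1.5952) = 7.5595.

Step 5 — scale by n: T² = 4 · 7.5595 = 30.2381.

T² ≈ 30.2381


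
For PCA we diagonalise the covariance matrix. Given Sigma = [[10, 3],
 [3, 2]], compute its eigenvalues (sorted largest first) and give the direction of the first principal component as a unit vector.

Step 1 — characteristic polynomial of 2×2 Sigma:
  det(Sigma - λI) = λ² - trace · λ + det = 0.
  trace = 10 + 2 = 12, det = 10·2 - (3)² = 11.
Step 2 — discriminant:
  Δ = trace² - 4·det = 144 - 44 = 100.
Step 3 — eigenvalues:
  λ = (trace ± √Δ)/2 = (12 ± 10)/2,
  λ_1 = 11,  λ_2 = 1.

Step 4 — unit eigenvector for λ_1: solve (Sigma - λ_1 I)v = 0. First row:
  (10 - 11)·v_x + (3)·v_y = 0, i.e. (-1)·v_x + (3)·v_y = 0,
  so v ∝ (b, λ_1 - a) = (3, 1) = u.
  ||u|| = √((3)² + (1)²) = √(10) ≈ 3.1623,
  v_1 = u/||u|| ≈ (0.9487, 0.3162) (||v_1|| = 1).

λ_1 = 11,  λ_2 = 1;  v_1 ≈ (0.9487, 0.3162)


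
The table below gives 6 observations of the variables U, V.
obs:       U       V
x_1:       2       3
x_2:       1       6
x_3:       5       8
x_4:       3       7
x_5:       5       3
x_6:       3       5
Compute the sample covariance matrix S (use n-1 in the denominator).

Step 1 — column means:
  mean(U) = (2 + 1 + 5 + 3 + 5 + 3) / 6 = 19/6 = 3.1667
  mean(V) = (3 + 6 + 8 + 7 + 3 + 5) / 6 = 32/6 = 5.3333

Step 2 — sample covariance S[i,j] = (1/(n-1)) · Σ_k (x_{k,i} - mean_i) · (x_{k,j} - mean_j), with n-1 = 5.
  S[U,U] = ((-1.1667)·(-1.1667) + (-2.1667)·(-2.1667) + (1.8333)·(1.8333) + (-0.1667)·(-0.1667) + (1.8333)·(1.8333) + (-0.1667)·(-0.1667)) / 5 = 12.8333/5 = 2.5667
  S[U,V] = ((-1.1667)·(-2.3333) + (-2.1667)·(0.6667) + (1.8333)·(2.6667) + (-0.1667)·(1.6667) + (1.8333)·(-2.3333) + (-0.1667)·(-0.3333)) / 5 = 1.6667/5 = 0.3333
  S[V,V] = ((-2.3333)·(-2.3333) + (0.6667)·(0.6667) + (2.6667)·(2.6667) + (1.6667)·(1.6667) + (-2.3333)·(-2.3333) + (-0.3333)·(-0.3333)) / 5 = 21.3333/5 = 4.2667

S is symmetric (S[j,i] = S[i,j]). Assembling:

S = [[2.5667, 0.3333],
 [0.3333, 4.2667]]


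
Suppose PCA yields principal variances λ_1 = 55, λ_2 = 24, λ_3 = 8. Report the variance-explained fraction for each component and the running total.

Step 1 — total variance = trace(Sigma) = Σ λ_i = 55 + 24 + 8 = 87.

Step 2 — fraction explained by component i = λ_i / Σ λ:
  PC1: 55/87 = 0.6322
  PC2: 24/87 = 0.2759
  PC3: 8/87 = 0.092

Step 3 — cumulative fraction after k components = (λ_1 + ... + λ_k) / Σ λ:
  k = 1: 55/87 = 0.6322
  k = 2: (55 + 24)/87 = 79/87 = 0.908
  k = 3: (55 + 24 + 8)/87 = 87/87 = 1

Summary (fraction, with percent):

explained: PC1 0.6322 (63.22%), PC2 0.2759 (27.59%), PC3 0.092 (9.2%);  cumulative: 0.6322, 0.908, 1


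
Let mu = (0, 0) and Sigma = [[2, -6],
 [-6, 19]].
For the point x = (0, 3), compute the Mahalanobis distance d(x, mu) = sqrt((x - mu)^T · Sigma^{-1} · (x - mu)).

Step 1 — centre the observation: (x - mu) = (0, 3).

Step 2 — invert Sigma. det(Sigma) = 2·19 - (-6)² = 2.
  Sigma^{-1} = (1/det) · [[d, -b], [-b, a]] = [[9.5, 3],
 [3, 1]].

Step 3 — form the quadratic (x - mu)^T · Sigma^{-1} · (x - mu):
  Sigma^{-1} · (x - mu) = (9, 3).
  (x - mu)^T · [Sigma^{-1} · (x - mu)] = (0)·(9) + (3)·(3) = 9.

Step 4 — take square root: d = √(9) ≈ 3.

d(x, mu) = √(9) ≈ 3


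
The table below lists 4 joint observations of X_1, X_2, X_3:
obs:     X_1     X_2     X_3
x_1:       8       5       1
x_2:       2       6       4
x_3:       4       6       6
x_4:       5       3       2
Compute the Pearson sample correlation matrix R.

Step 1 — column means:
  mean(X_1) = (8 + 2 + 4 + 5) / 4 = 19/4 = 4.75
  mean(X_2) = (5 + 6 + 6 + 3) / 4 = 20/4 = 5
  mean(X_3) = (1 + 4 + 6 + 2) / 4 = 13/4 = 3.25

Step 2 — sample variances and covariances s[i,j] = (1/(n-1)) · Σ_k (x_{k,i} - mean_i) · (x_{k,j} - mean_j), with n-1 = 3:
  s[X_1,X_1] = ((3.25)·(3.25) + (-2.75)·(-2.75) + (-0.75)·(-0.75) + (0.25)·(0.25)) / 3 = 18.75/3 = 6.25
  s[X_1,X_2] = ((3.25)·(0) + (-2.75)·(1) + (-0.75)·(1) + (0.25)·(-2)) / 3 = -4/3 = -1.3333
  s[X_1,X_3] = ((3.25)·(-2.25) + (-2.75)·(0.75) + (-0.75)·(2.75) + (0.25)·(-1.25)) / 3 = -11.75/3 = -3.9167
  s[X_2,X_2] = ((0)·(0) + (1)·(1) + (1)·(1) + (-2)·(-2)) / 3 = 6/3 = 2
  s[X_2,X_3] = ((0)·(-2.25) + (1)·(0.75) + (1)·(2.75) + (-2)·(-1.25)) / 3 = 6/3 = 2
  s[X_3,X_3] = ((-2.25)·(-2.25) + (0.75)·(0.75) + (2.75)·(2.75) + (-1.25)·(-1.25)) / 3 = 14.75/3 = 4.9167
  Sample standard deviations s_i = √(s[i,i]):
  s(X_1) = √(6.25) = 2.5
  s(X_2) = √(2) = 1.4142
  s(X_3) = √(4.9167) = 2.2174

Step 3 — r_{ij} = s_{ij} / (s_i · s_j):
  r[X_1,X_1] = 1 (diagonal).
  r[X_1,X_2] = -1.3333 / (2.5 · 1.4142) = -1.3333 / 3.5355 = -0.3771
  r[X_1,X_3] = -3.9167 / (2.5 · 2.2174) = -3.9167 / 5.5434 = -0.7065
  r[X_2,X_2] = 1 (diagonal).
  r[X_2,X_3] = 2 / (1.4142 · 2.2174) = 2 / 3.1358 = 0.6378
  r[X_3,X_3] = 1 (diagonal).

R is symmetric with unit diagonal. Assembling:

R = [[1, -0.3771, -0.7065],
 [-0.3771, 1, 0.6378],
 [-0.7065, 0.6378, 1]]


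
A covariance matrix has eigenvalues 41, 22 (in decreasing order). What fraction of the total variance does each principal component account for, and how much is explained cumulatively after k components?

Step 1 — total variance = trace(Sigma) = Σ λ_i = 41 + 22 = 63.

Step 2 — fraction explained by component i = λ_i / Σ λ:
  PC1: 41/63 = 0.6508
  PC2: 22/63 = 0.3492

Step 3 — cumulative fraction after k components = (λ_1 + ... + λ_k) / Σ λ:
  k = 1: 41/63 = 0.6508
  k = 2: (41 + 22)/63 = 63/63 = 1

Summary (fraction, with percent):

explained: PC1 0.6508 (65.08%), PC2 0.3492 (34.92%);  cumulative: 0.6508, 1


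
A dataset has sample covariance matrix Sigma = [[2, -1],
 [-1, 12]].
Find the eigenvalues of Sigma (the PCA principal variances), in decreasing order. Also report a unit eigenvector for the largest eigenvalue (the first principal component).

Step 1 — characteristic polynomial of 2×2 Sigma:
  det(Sigma - λI) = λ² - trace · λ + det = 0.
  trace = 2 + 12 = 14, det = 2·12 - (-1)² = 23.
Step 2 — discriminant:
  Δ = trace² - 4·det = 196 - 92 = 104.
Step 3 — eigenvalues:
  λ = (trace ± √Δ)/2 = (14 ± 10.198)/2,
  λ_1 = 12.099,  λ_2 = 1.901.

Step 4 — unit eigenvector for λ_1: solve (Sigma - λ_1 I)v = 0. First row:
  (2 - 12.099)·v_x + (-1)·v_y = 0, i.e. (-10.099)·v_x + (-1)·v_y = 0,
  so v ∝ (b, λ_1 - a) = (-1, 10.099); multiply by -1 so the first entry is positive: u = (1, -10.099).
  ||u|| = √((1)² + (-10.099)²) = √(102.9902) ≈ 10.1484,
  v_1 = u/||u|| ≈ (0.0985, -0.9951) (||v_1|| = 1).

λ_1 = 12.099,  λ_2 = 1.901;  v_1 ≈ (0.0985, -0.9951)


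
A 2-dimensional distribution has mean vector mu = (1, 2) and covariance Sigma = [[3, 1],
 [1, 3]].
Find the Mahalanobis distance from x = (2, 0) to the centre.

Step 1 — centre the observation: (x - mu) = (1, -2).

Step 2 — invert Sigma. det(Sigma) = 3·3 - (1)² = 8.
  Sigma^{-1} = (1/det) · [[d, -b], [-b, a]] = [[0.375, -0.125],
 [-0.125, 0.375]].

Step 3 — form the quadratic (x - mu)^T · Sigma^{-1} · (x - mu):
  Sigma^{-1} · (x - mu) = (0.625, -0.875).
  (x - mu)^T · [Sigma^{-1} · (x - mu)] = (1)·(0.625) + (-2)·(-0.875) = 2.375.

Step 4 — take square root: d = √(2.375) ≈ 1.5411.

d(x, mu) = √(2.375) ≈ 1.5411


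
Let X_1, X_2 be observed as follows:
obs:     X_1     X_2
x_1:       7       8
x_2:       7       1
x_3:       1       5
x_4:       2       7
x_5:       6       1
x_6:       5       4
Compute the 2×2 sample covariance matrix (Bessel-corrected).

Step 1 — column means:
  mean(X_1) = (7 + 7 + 1 + 2 + 6 + 5) / 6 = 28/6 = 4.6667
  mean(X_2) = (8 + 1 + 5 + 7 + 1 + 4) / 6 = 26/6 = 4.3333

Step 2 — sample covariance S[i,j] = (1/(n-1)) · Σ_k (x_{k,i} - mean_i) · (x_{k,j} - mean_j), with n-1 = 5.
  S[X_1,X_1] = ((2.3333)·(2.3333) + (2.3333)·(2.3333) + (-3.6667)·(-3.6667) + (-2.6667)·(-2.6667) + (1.3333)·(1.3333) + (0.3333)·(0.3333)) / 5 = 33.3333/5 = 6.6667
  S[X_1,X_2] = ((2.3333)·(3.6667) + (2.3333)·(-3.3333) + (-3.6667)·(0.6667) + (-2.6667)·(2.6667) + (1.3333)·(-3.3333) + (0.3333)·(-0.3333)) / 5 = -13.3333/5 = -2.6667
  S[X_2,X_2] = ((3.6667)·(3.6667) + (-3.3333)·(-3.3333) + (0.6667)·(0.6667) + (2.6667)·(2.6667) + (-3.3333)·(-3.3333) + (-0.3333)·(-0.3333)) / 5 = 43.3333/5 = 8.6667

S is symmetric (S[j,i] = S[i,j]). Assembling:

S = [[6.6667, -2.6667],
 [-2.6667, 8.6667]]


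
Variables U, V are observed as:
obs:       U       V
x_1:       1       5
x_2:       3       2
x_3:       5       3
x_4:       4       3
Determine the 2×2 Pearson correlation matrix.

Step 1 — column means:
  mean(U) = (1 + 3 + 5 + 4) / 4 = 13/4 = 3.25
  mean(V) = (5 + 2 + 3 + 3) / 4 = 13/4 = 3.25

Step 2 — sample variances and covariances s[i,j] = (1/(n-1)) · Σ_k (x_{k,i} - mean_i) · (x_{k,j} - mean_j), with n-1 = 3:
  s[U,U] = ((-2.25)·(-2.25) + (-0.25)·(-0.25) + (1.75)·(1.75) + (0.75)·(0.75)) / 3 = 8.75/3 = 2.9167
  s[U,V] = ((-2.25)·(1.75) + (-0.25)·(-1.25) + (1.75)·(-0.25) + (0.75)·(-0.25)) / 3 = -4.25/3 = -1.4167
  s[V,V] = ((1.75)·(1.75) + (-1.25)·(-1.25) + (-0.25)·(-0.25) + (-0.25)·(-0.25)) / 3 = 4.75/3 = 1.5833
  Sample standard deviations s_i = √(s[i,i]):
  s(U) = √(2.9167) = 1.7078
  s(V) = √(1.5833) = 1.2583

Step 3 — r_{ij} = s_{ij} / (s_i · s_j):
  r[U,U] = 1 (diagonal).
  r[U,V] = -1.4167 / (1.7078 · 1.2583) = -1.4167 / 2.149 = -0.6592
  r[V,V] = 1 (diagonal).

R is symmetric with unit diagonal. Assembling:

R = [[1, -0.6592],
 [-0.6592, 1]]


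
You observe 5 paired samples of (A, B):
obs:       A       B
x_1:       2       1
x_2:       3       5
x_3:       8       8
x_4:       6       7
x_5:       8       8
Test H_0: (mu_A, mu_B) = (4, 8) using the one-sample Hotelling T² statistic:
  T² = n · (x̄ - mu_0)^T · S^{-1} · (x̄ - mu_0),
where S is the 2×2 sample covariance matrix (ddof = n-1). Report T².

Step 1 — sample mean vector:
  mean(A) = (2 + 3 + 8 + 6 + 8) / 5 = 27/5 = 5.4
  mean(B) = (1 + 5 + 8 + 7 + 8) / 5 = 29/5 = 5.8
  x̄ = (5.4, 5.8),  deviation x̄ - mu_0 = (5.4, 5.8) - (4, 8) = (1.4, -2.2).

Step 2 — sample covariance matrix, S[i,j] = (1/(n-1)) · Σ_k (x_{k,i} - mean_i) · (x_{k,j} - mean_j), divisor n-1 = 4:
  S[A,A] = ((-3.4)·(-3.4) + (-2.4)·(-2.4) + (2.6)·(2.6) + (0.6)·(0.6) + (2.6)·(2.6)) / 4 = 31.2/4 = 7.8
  S[A,B] = ((-3.4)·(-4.8) + (-2.4)·(-0.8) + (2.6)·(2.2) + (0.6)·(1.2) + (2.6)·(2.2)) / 4 = 30.4/4 = 7.6
  S[B,B] = ((-4.8)·(-4.8) + (-0.8)·(-0.8) + (2.2)·(2.2) + (1.2)·(1.2) + (2.2)·(2.2)) / 4 = 34.8/4 = 8.7
  S = [[7.8, 7.6],
 [7.6, 8.7]].

Step 3 — invert S. det(S) = 7.8·8.7 - (7.6)² = 10.1.
  S^{-1} = (1/det) · [[d, -b], [-b, a]] = [[0.8614, -0.7525],
 [-0.7525, 0.7723]].

Step 4 — quadratic form (x̄ - mu_0)^T · S^{-1} · (x̄ - mu_0):
  S^{-1} · (x̄ - mu_0) = (2.8614, -2.7525),
  (x̄ - mu_0)^T · [...] = (1.4)·(2.8614) + (-2.2)·(-2.7525) = 10.0614.

Step 5 — scale by n: T² = 5 · 10.0614 = 50.3069.

T² ≈ 50.3069


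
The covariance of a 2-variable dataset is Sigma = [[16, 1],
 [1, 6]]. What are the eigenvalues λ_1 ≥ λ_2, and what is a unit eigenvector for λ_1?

Step 1 — characteristic polynomial of 2×2 Sigma:
  det(Sigma - λI) = λ² - trace · λ + det = 0.
  trace = 16 + 6 = 22, det = 16·6 - (1)² = 95.
Step 2 — discriminant:
  Δ = trace² - 4·det = 484 - 380 = 104.
Step 3 — eigenvalues:
  λ = (trace ± √Δ)/2 = (22 ± 10.198)/2,
  λ_1 = 16.099,  λ_2 = 5.901.

Step 4 — unit eigenvector for λ_1: solve (Sigma - λ_1 I)v = 0. First row:
  (16 - 16.099)·v_x + (1)·v_y = 0, i.e. (-0.099)·v_x + (1)·v_y = 0,
  so v ∝ (b, λ_1 - a) = (1, 0.099) = u.
  ||u|| = √((1)² + (0.099)²) = √(1.0098) ≈ 1.0049,
  v_1 = u/||u|| ≈ (0.9951, 0.0985) (||v_1|| = 1).

λ_1 = 16.099,  λ_2 = 5.901;  v_1 ≈ (0.9951, 0.0985)


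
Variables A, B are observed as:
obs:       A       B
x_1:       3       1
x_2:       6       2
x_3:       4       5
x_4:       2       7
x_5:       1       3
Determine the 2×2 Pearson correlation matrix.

Step 1 — column means:
  mean(A) = (3 + 6 + 4 + 2 + 1) / 5 = 16/5 = 3.2
  mean(B) = (1 + 2 + 5 + 7 + 3) / 5 = 18/5 = 3.6

Step 2 — sample variances and covariances s[i,j] = (1/(n-1)) · Σ_k (x_{k,i} - mean_i) · (x_{k,j} - mean_j), with n-1 = 4:
  s[A,A] = ((-0.2)·(-0.2) + (2.8)·(2.8) + (0.8)·(0.8) + (-1.2)·(-1.2) + (-2.2)·(-2.2)) / 4 = 14.8/4 = 3.7
  s[A,B] = ((-0.2)·(-2.6) + (2.8)·(-1.6) + (0.8)·(1.4) + (-1.2)·(3.4) + (-2.2)·(-0.6)) / 4 = -5.6/4 = -1.4
  s[B,B] = ((-2.6)·(-2.6) + (-1.6)·(-1.6) + (1.4)·(1.4) + (3.4)·(3.4) + (-0.6)·(-0.6)) / 4 = 23.2/4 = 5.8
  Sample standard deviations s_i = √(s[i,i]):
  s(A) = √(3.7) = 1.9235
  s(B) = √(5.8) = 2.4083

Step 3 — r_{ij} = s_{ij} / (s_i · s_j):
  r[A,A] = 1 (diagonal).
  r[A,B] = -1.4 / (1.9235 · 2.4083) = -1.4 / 4.6325 = -0.3022
  r[B,B] = 1 (diagonal).

R is symmetric with unit diagonal. Assembling:

R = [[1, -0.3022],
 [-0.3022, 1]]


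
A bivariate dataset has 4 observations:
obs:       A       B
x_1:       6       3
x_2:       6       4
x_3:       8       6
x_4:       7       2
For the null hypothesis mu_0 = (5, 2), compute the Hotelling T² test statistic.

Step 1 — sample mean vector:
  mean(A) = (6 + 6 + 8 + 7) / 4 = 27/4 = 6.75
  mean(B) = (3 + 4 + 6 + 2) / 4 = 15/4 = 3.75
  x̄ = (6.75, 3.75),  deviation x̄ - mu_0 = (6.75, 3.75) - (5, 2) = (1.75, 1.75).

Step 2 — sample covariance matrix, S[i,j] = (1/(n-1)) · Σ_k (x_{k,i} - mean_i) · (x_{k,j} - mean_j), divisor n-1 = 3:
  S[A,A] = ((-0.75)·(-0.75) + (-0.75)·(-0.75) + (1.25)·(1.25) + (0.25)·(0.25)) / 3 = 2.75/3 = 0.9167
  S[A,B] = ((-0.75)·(-0.75) + (-0.75)·(0.25) + (1.25)·(2.25) + (0.25)·(-1.75)) / 3 = 2.75/3 = 0.9167
  S[B,B] = ((-0.75)·(-0.75) + (0.25)·(0.25) + (2.25)·(2.25) + (-1.75)·(-1.75)) / 3 = 8.75/3 = 2.9167
  S = [[0.9167, 0.9167],
 [0.9167, 2.9167]].

Step 3 — invert S. det(S) = 0.9167·2.9167 - (0.9167)² = 1.8333.
  S^{-1} = (1/det) · [[d, -b], [-b, a]] = [[1.5909, -0.5],
 [-0.5, 0.5]].

Step 4 — quadratic form (x̄ - mu_0)^T · S^{-1} · (x̄ - mu_0):
  S^{-1} · (x̄ - mu_0) = (1.9091, 0),
  (x̄ - mu_0)^T · [...] = (1.75)·(1.9091) + (1.75)·(0) = 3.3409.

Step 5 — scale by n: T² = 4 · 3.3409 = 13.3636.

T² ≈ 13.3636


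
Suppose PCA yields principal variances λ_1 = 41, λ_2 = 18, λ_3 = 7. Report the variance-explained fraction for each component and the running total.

Step 1 — total variance = trace(Sigma) = Σ λ_i = 41 + 18 + 7 = 66.

Step 2 — fraction explained by component i = λ_i / Σ λ:
  PC1: 41/66 = 0.6212
  PC2: 18/66 = 0.2727
  PC3: 7/66 = 0.1061

Step 3 — cumulative fraction after k components = (λ_1 + ... + λ_k) / Σ λ:
  k = 1: 41/66 = 0.6212
  k = 2: (41 + 18)/66 = 59/66 = 0.8939
  k = 3: (41 + 18 + 7)/66 = 66/66 = 1

Summary (fraction, with percent):

explained: PC1 0.6212 (62.12%), PC2 0.2727 (27.27%), PC3 0.1061 (10.61%);  cumulative: 0.6212, 0.8939, 1


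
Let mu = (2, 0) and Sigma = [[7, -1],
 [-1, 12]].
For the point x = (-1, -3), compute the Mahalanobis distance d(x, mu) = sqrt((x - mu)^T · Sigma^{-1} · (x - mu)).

Step 1 — centre the observation: (x - mu) = (-3, -3).

Step 2 — invert Sigma. det(Sigma) = 7·12 - (-1)² = 83.
  Sigma^{-1} = (1/det) · [[d, -b], [-b, a]] = [[0.1446, 0.012],
 [0.012, 0.0843]].

Step 3 — form the quadratic (x - mu)^T · Sigma^{-1} · (x - mu):
  Sigma^{-1} · (x - mu) = (-0.4699, -0.2892).
  (x - mu)^T · [Sigma^{-1} · (x - mu)] = (-3)·(-0.4699) + (-3)·(-0.2892) = 2.2771.

Step 4 — take square root: d = √(2.2771) ≈ 1.509.

d(x, mu) = √(2.2771) ≈ 1.509


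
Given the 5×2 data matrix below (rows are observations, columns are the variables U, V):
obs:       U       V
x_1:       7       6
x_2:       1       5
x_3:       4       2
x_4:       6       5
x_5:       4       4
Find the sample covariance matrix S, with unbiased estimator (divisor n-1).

Step 1 — column means:
  mean(U) = (7 + 1 + 4 + 6 + 4) / 5 = 22/5 = 4.4
  mean(V) = (6 + 5 + 2 + 5 + 4) / 5 = 22/5 = 4.4

Step 2 — sample covariance S[i,j] = (1/(n-1)) · Σ_k (x_{k,i} - mean_i) · (x_{k,j} - mean_j), with n-1 = 4.
  S[U,U] = ((2.6)·(2.6) + (-3.4)·(-3.4) + (-0.4)·(-0.4) + (1.6)·(1.6) + (-0.4)·(-0.4)) / 4 = 21.2/4 = 5.3
  S[U,V] = ((2.6)·(1.6) + (-3.4)·(0.6) + (-0.4)·(-2.4) + (1.6)·(0.6) + (-0.4)·(-0.4)) / 4 = 4.2/4 = 1.05
  S[V,V] = ((1.6)·(1.6) + (0.6)·(0.6) + (-2.4)·(-2.4) + (0.6)·(0.6) + (-0.4)·(-0.4)) / 4 = 9.2/4 = 2.3

S is symmetric (S[j,i] = S[i,j]). Assembling:

S = [[5.3, 1.05],
 [1.05, 2.3]]


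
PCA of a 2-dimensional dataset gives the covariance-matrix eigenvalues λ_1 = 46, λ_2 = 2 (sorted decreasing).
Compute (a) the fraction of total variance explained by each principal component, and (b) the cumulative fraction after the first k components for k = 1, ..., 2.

Step 1 — total variance = trace(Sigma) = Σ λ_i = 46 + 2 = 48.

Step 2 — fraction explained by component i = λ_i / Σ λ:
  PC1: 46/48 = 0.9583
  PC2: 2/48 = 0.0417

Step 3 — cumulative fraction after k components = (λ_1 + ... + λ_k) / Σ λ:
  k = 1: 46/48 = 0.9583
  k = 2: (46 + 2)/48 = 48/48 = 1

Summary (fraction, with percent):

explained: PC1 0.9583 (95.83%), PC2 0.0417 (4.17%);  cumulative: 0.9583, 1


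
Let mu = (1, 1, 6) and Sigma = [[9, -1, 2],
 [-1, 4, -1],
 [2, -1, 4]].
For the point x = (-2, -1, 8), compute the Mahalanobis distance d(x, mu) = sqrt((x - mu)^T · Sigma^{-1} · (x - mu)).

Step 1 — centre the observation: (x - mu) = (-3, -2, 2).

Step 2 — invert Sigma (cofactor / det for 3×3, or solve directly):
  Sigma^{-1} = [[0.1261, 0.0168, -0.0588],
 [0.0168, 0.2689, 0.0588],
 [-0.0588, 0.0588, 0.2941]].

Step 3 — form the quadratic (x - mu)^T · Sigma^{-1} · (x - mu):
  Sigma^{-1} · (x - mu) = (-0.5294, -0.4706, 0.6471).
  (x - mu)^T · [Sigma^{-1} · (x - mu)] = (-3)·(-0.5294) + (-2)·(-0.4706) + (2)·(0.6471) = 3.8235.

Step 4 — take square root: d = √(3.8235) ≈ 1.9554.

d(x, mu) = √(3.8235) ≈ 1.9554


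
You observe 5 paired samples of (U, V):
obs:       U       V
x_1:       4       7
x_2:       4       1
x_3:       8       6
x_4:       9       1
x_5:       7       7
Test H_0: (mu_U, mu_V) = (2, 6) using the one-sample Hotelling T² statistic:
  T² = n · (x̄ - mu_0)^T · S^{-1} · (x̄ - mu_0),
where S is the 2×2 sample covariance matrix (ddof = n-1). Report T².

Step 1 — sample mean vector:
  mean(U) = (4 + 4 + 8 + 9 + 7) / 5 = 32/5 = 6.4
  mean(V) = (7 + 1 + 6 + 1 + 7) / 5 = 22/5 = 4.4
  x̄ = (6.4, 4.4),  deviation x̄ - mu_0 = (6.4, 4.4) - (2, 6) = (4.4, -1.6).

Step 2 — sample covariance matrix, S[i,j] = (1/(n-1)) · Σ_k (x_{k,i} - mean_i) · (x_{k,j} - mean_j), divisor n-1 = 4:
  S[U,U] = ((-2.4)·(-2.4) + (-2.4)·(-2.4) + (1.6)·(1.6) + (2.6)·(2.6) + (0.6)·(0.6)) / 4 = 21.2/4 = 5.3
  S[U,V] = ((-2.4)·(2.6) + (-2.4)·(-3.4) + (1.6)·(1.6) + (2.6)·(-3.4) + (0.6)·(2.6)) / 4 = -2.8/4 = -0.7
  S[V,V] = ((2.6)·(2.6) + (-3.4)·(-3.4) + (1.6)·(1.6) + (-3.4)·(-3.4) + (2.6)·(2.6)) / 4 = 39.2/4 = 9.8
  S = [[5.3, -0.7],
 [-0.7, 9.8]].

Step 3 — invert S. det(S) = 5.3·9.8 - (-0.7)² = 51.45.
  S^{-1} = (1/det) · [[d, -b], [-b, a]] = [[0.1905, 0.0136],
 [0.0136, 0.103]].

Step 4 — quadratic form (x̄ - mu_0)^T · S^{-1} · (x̄ - mu_0):
  S^{-1} · (x̄ - mu_0) = (0.8163, -0.105),
  (x̄ - mu_0)^T · [...] = (4.4)·(0.8163) + (-1.6)·(-0.105) = 3.7598.

Step 5 — scale by n: T² = 5 · 3.7598 = 18.7988.

T² ≈ 18.7988


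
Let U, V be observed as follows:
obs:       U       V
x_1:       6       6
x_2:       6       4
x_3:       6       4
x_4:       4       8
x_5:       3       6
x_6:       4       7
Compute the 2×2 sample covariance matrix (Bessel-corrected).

Step 1 — column means:
  mean(U) = (6 + 6 + 6 + 4 + 3 + 4) / 6 = 29/6 = 4.8333
  mean(V) = (6 + 4 + 4 + 8 + 6 + 7) / 6 = 35/6 = 5.8333

Step 2 — sample covariance S[i,j] = (1/(n-1)) · Σ_k (x_{k,i} - mean_i) · (x_{k,j} - mean_j), with n-1 = 5.
  S[U,U] = ((1.1667)·(1.1667) + (1.1667)·(1.1667) + (1.1667)·(1.1667) + (-0.8333)·(-0.8333) + (-1.8333)·(-1.8333) + (-0.8333)·(-0.8333)) / 5 = 8.8333/5 = 1.7667
  S[U,V] = ((1.1667)·(0.1667) + (1.1667)·(-1.8333) + (1.1667)·(-1.8333) + (-0.8333)·(2.1667) + (-1.8333)·(0.1667) + (-0.8333)·(1.1667)) / 5 = -7.1667/5 = -1.4333
  S[V,V] = ((0.1667)·(0.1667) + (-1.8333)·(-1.8333) + (-1.8333)·(-1.8333) + (2.1667)·(2.1667) + (0.1667)·(0.1667) + (1.1667)·(1.1667)) / 5 = 12.8333/5 = 2.5667

S is symmetric (S[j,i] = S[i,j]). Assembling:

S = [[1.7667, -1.4333],
 [-1.4333, 2.5667]]


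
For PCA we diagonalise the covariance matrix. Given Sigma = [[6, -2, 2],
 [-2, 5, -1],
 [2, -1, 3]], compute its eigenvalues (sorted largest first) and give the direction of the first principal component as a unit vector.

Step 1 — characteristic polynomial p(λ) = det(λI - Sigma) = λ³ - tr·λ² + c_1·λ - det, where tr = trace, c_1 = sum of the principal 2×2 minors, det = det(Sigma):
  tr = 6 + 5 + 3 = 14,
  c_1 = (6·5 - (-2)²) + (6·3 - (2)²) + (5·3 - (-1)²) = 26 + 14 + 14 = 54,
  det = 6·(5·3 - (-1)²) - (-2)·((-2)·3 - (-1)·(2)) + (2)·((-2)·(-1) - 5·(2)) = 6·(14) - (-2)·(-4) + (2)·(-8) = 60.
  So p(λ) = λ³ - 14λ² + 54λ - 60.
Step 2 — look for an integer root (rational root theorem: any rational root is an integer divisor of 60). Testing λ = 2:
  p(2) = 8 - 56 + 108 - 60 = 0  ✓
  Dividing out (λ - 2): p(λ) = (λ - 2)(λ² - 12λ + 30).
Step 3 — remaining eigenvalues from the quadratic λ² - 12λ + 30 = 0:
  Δ = 12² - 4·30 = 144 - 120 = 24,  λ = (12 ± √24)/2 = (12 ± 4.899)/2 ≈ 8.4495 or 3.5505.
  Sorted: λ_1 = 8.4495,  λ_2 = 3.5505,  λ_3 = 2  (check: sum = 14 = tr ✓).

Step 4 — unit eigenvector for λ_1 ≈ 8.4495: v spans the null space of (Sigma - λ_1 I), whose rows are
  r_1 = (-2.4495, -2, 2),  r_2 = (-2, -3.4495, -1),  r_3 = (2, -1, -5.4495).
  v is orthogonal to every row, so take v ∝ r_1 × r_2 = ((-2)·(-1) - (2)·(-3.4495), (2)·(-2) - (-2.4495)·(-1), (-2.4495)·(-3.4495) - (-2)·(-2)) ≈ (8.899, -6.4495, 4.4495).
  Let u = (8.899, -6.4495, 4.4495).
  ||u|| = √((8.899)² + (-6.4495)² + (4.4495)²) = √(140.5857) ≈ 11.8569,  v_1 = u/||u|| ≈ (0.7505, -0.5439, 0.3753) (||v_1|| = 1).

λ_1 = 8.4495,  λ_2 = 3.5505,  λ_3 = 2;  v_1 ≈ (0.7505, -0.5439, 0.3753)


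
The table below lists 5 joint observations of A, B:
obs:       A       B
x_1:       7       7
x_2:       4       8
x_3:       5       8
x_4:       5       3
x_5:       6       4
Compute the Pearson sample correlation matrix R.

Step 1 — column means:
  mean(A) = (7 + 4 + 5 + 5 + 6) / 5 = 27/5 = 5.4
  mean(B) = (7 + 8 + 8 + 3 + 4) / 5 = 30/5 = 6

Step 2 — sample variances and covariances s[i,j] = (1/(n-1)) · Σ_k (x_{k,i} - mean_i) · (x_{k,j} - mean_j), with n-1 = 4:
  s[A,A] = ((1.6)·(1.6) + (-1.4)·(-1.4) + (-0.4)·(-0.4) + (-0.4)·(-0.4) + (0.6)·(0.6)) / 4 = 5.2/4 = 1.3
  s[A,B] = ((1.6)·(1) + (-1.4)·(2) + (-0.4)·(2) + (-0.4)·(-3) + (0.6)·(-2)) / 4 = -2/4 = -0.5
  s[B,B] = ((1)·(1) + (2)·(2) + (2)·(2) + (-3)·(-3) + (-2)·(-2)) / 4 = 22/4 = 5.5
  Sample standard deviations s_i = √(s[i,i]):
  s(A) = √(1.3) = 1.1402
  s(B) = √(5.5) = 2.3452

Step 3 — r_{ij} = s_{ij} / (s_i · s_j):
  r[A,A] = 1 (diagonal).
  r[A,B] = -0.5 / (1.1402 · 2.3452) = -0.5 / 2.6739 = -0.187
  r[B,B] = 1 (diagonal).

R is symmetric with unit diagonal. Assembling:

R = [[1, -0.187],
 [-0.187, 1]]


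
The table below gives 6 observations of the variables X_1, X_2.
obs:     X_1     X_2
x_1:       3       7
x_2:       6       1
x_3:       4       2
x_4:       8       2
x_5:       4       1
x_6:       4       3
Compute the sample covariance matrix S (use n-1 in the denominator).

Step 1 — column means:
  mean(X_1) = (3 + 6 + 4 + 8 + 4 + 4) / 6 = 29/6 = 4.8333
  mean(X_2) = (7 + 1 + 2 + 2 + 1 + 3) / 6 = 16/6 = 2.6667

Step 2 — sample covariance S[i,j] = (1/(n-1)) · Σ_k (x_{k,i} - mean_i) · (x_{k,j} - mean_j), with n-1 = 5.
  S[X_1,X_1] = ((-1.8333)·(-1.8333) + (1.1667)·(1.1667) + (-0.8333)·(-0.8333) + (3.1667)·(3.1667) + (-0.8333)·(-0.8333) + (-0.8333)·(-0.8333)) / 5 = 16.8333/5 = 3.3667
  S[X_1,X_2] = ((-1.8333)·(4.3333) + (1.1667)·(-1.6667) + (-0.8333)·(-0.6667) + (3.1667)·(-0.6667) + (-0.8333)·(-1.6667) + (-0.8333)·(0.3333)) / 5 = -10.3333/5 = -2.0667
  S[X_2,X_2] = ((4.3333)·(4.3333) + (-1.6667)·(-1.6667) + (-0.6667)·(-0.6667) + (-0.6667)·(-0.6667) + (-1.6667)·(-1.6667) + (0.3333)·(0.3333)) / 5 = 25.3333/5 = 5.0667

S is symmetric (S[j,i] = S[i,j]). Assembling:

S = [[3.3667, -2.0667],
 [-2.0667, 5.0667]]


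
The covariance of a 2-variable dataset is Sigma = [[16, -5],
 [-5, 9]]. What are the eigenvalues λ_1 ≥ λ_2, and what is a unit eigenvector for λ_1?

Step 1 — characteristic polynomial of 2×2 Sigma:
  det(Sigma - λI) = λ² - trace · λ + det = 0.
  trace = 16 + 9 = 25, det = 16·9 - (-5)² = 119.
Step 2 — discriminant:
  Δ = trace² - 4·det = 625 - 476 = 149.
Step 3 — eigenvalues:
  λ = (trace ± √Δ)/2 = (25 ± 12.2066)/2,
  λ_1 = 18.6033,  λ_2 = 6.3967.

Step 4 — unit eigenvector for λ_1: solve (Sigma - λ_1 I)v = 0. First row:
  (16 - 18.6033)·v_x + (-5)·v_y = 0, i.e. (-2.6033)·v_x + (-5)·v_y = 0,
  so v ∝ (b, λ_1 - a) = (-5, 2.6033); multiply by -1 so the first entry is positive: u = (5, -2.6033).
  ||u|| = √((5)² + (-2.6033)²) = √(31.7771) ≈ 5.6371,
  v_1 = u/||u|| ≈ (0.887, -0.4618) (||v_1|| = 1).

λ_1 = 18.6033,  λ_2 = 6.3967;  v_1 ≈ (0.887, -0.4618)


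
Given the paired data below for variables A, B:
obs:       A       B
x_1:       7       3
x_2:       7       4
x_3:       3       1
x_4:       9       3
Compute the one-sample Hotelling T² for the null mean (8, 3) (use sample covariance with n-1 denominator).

Step 1 — sample mean vector:
  mean(A) = (7 + 7 + 3 + 9) / 4 = 26/4 = 6.5
  mean(B) = (3 + 4 + 1 + 3) / 4 = 11/4 = 2.75
  x̄ = (6.5, 2.75),  deviation x̄ - mu_0 = (6.5, 2.75) - (8, 3) = (-1.5, -0.25).

Step 2 — sample covariance matrix, S[i,j] = (1/(n-1)) · Σ_k (x_{k,i} - mean_i) · (x_{k,j} - mean_j), divisor n-1 = 3:
  S[A,A] = ((0.5)·(0.5) + (0.5)·(0.5) + (-3.5)·(-3.5) + (2.5)·(2.5)) / 3 = 19/3 = 6.3333
  S[A,B] = ((0.5)·(0.25) + (0.5)·(1.25) + (-3.5)·(-1.75) + (2.5)·(0.25)) / 3 = 7.5/3 = 2.5
  S[B,B] = ((0.25)·(0.25) + (1.25)·(1.25) + (-1.75)·(-1.75) + (0.25)·(0.25)) / 3 = 4.75/3 = 1.5833
  S = [[6.3333, 2.5],
 [2.5, 1.5833]].

Step 3 — invert S. det(S) = 6.3333·1.5833 - (2.5)² = 3.7778.
  S^{-1} = (1/det) · [[d, -b], [-b, a]] = [[0.4191, -0.6618],
 [-0.6618, 1.6765]].

Step 4 — quadratic form (x̄ - mu_0)^T · S^{-1} · (x̄ - mu_0):
  S^{-1} · (x̄ - mu_0) = (-0.4632, 0.5735),
  (x̄ - mu_0)^T · [...] = (-1.5)·(-0.4632) + (-0.25)·(0.5735) = 0.5515.

Step 5 — scale by n: T² = 4 · 0.5515 = 2.2059.

T² ≈ 2.2059


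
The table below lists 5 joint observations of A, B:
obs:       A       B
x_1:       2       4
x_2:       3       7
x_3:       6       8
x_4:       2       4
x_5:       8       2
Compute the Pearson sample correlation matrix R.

Step 1 — column means:
  mean(A) = (2 + 3 + 6 + 2 + 8) / 5 = 21/5 = 4.2
  mean(B) = (4 + 7 + 8 + 4 + 2) / 5 = 25/5 = 5

Step 2 — sample variances and covariances s[i,j] = (1/(n-1)) · Σ_k (x_{k,i} - mean_i) · (x_{k,j} - mean_j), with n-1 = 4:
  s[A,A] = ((-2.2)·(-2.2) + (-1.2)·(-1.2) + (1.8)·(1.8) + (-2.2)·(-2.2) + (3.8)·(3.8)) / 4 = 28.8/4 = 7.2
  s[A,B] = ((-2.2)·(-1) + (-1.2)·(2) + (1.8)·(3) + (-2.2)·(-1) + (3.8)·(-3)) / 4 = -4/4 = -1
  s[B,B] = ((-1)·(-1) + (2)·(2) + (3)·(3) + (-1)·(-1) + (-3)·(-3)) / 4 = 24/4 = 6
  Sample standard deviations s_i = √(s[i,i]):
  s(A) = √(7.2) = 2.6833
  s(B) = √(6) = 2.4495

Step 3 — r_{ij} = s_{ij} / (s_i · s_j):
  r[A,A] = 1 (diagonal).
  r[A,B] = -1 / (2.6833 · 2.4495) = -1 / 6.5727 = -0.1521
  r[B,B] = 1 (diagonal).

R is symmetric with unit diagonal. Assembling:

R = [[1, -0.1521],
 [-0.1521, 1]]


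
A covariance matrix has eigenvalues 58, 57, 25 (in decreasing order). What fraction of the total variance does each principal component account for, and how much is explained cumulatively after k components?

Step 1 — total variance = trace(Sigma) = Σ λ_i = 58 + 57 + 25 = 140.

Step 2 — fraction explained by component i = λ_i / Σ λ:
  PC1: 58/140 = 0.4143
  PC2: 57/140 = 0.4071
  PC3: 25/140 = 0.1786

Step 3 — cumulative fraction after k components = (λ_1 + ... + λ_k) / Σ λ:
  k = 1: 58/140 = 0.4143
  k = 2: (58 + 57)/140 = 115/140 = 0.8214
  k = 3: (58 + 57 + 25)/140 = 140/140 = 1

Summary (fraction, with percent):

explained: PC1 0.4143 (41.43%), PC2 0.4071 (40.71%), PC3 0.1786 (17.86%);  cumulative: 0.4143, 0.8214, 1


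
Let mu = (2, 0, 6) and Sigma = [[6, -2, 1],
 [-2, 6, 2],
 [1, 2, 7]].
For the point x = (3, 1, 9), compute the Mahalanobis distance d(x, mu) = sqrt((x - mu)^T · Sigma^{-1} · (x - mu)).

Step 1 — centre the observation: (x - mu) = (1, 1, 3).

Step 2 — invert Sigma (cofactor / det for 3×3, or solve directly):
  Sigma^{-1} = [[0.2043, 0.086, -0.0538],
 [0.086, 0.2204, -0.0753],
 [-0.0538, -0.0753, 0.172]].

Step 3 — form the quadratic (x - mu)^T · Sigma^{-1} · (x - mu):
  Sigma^{-1} · (x - mu) = (0.129, 0.0806, 0.3871).
  (x - mu)^T · [Sigma^{-1} · (x - mu)] = (1)·(0.129) + (1)·(0.0806) + (3)·(0.3871) = 1.371.

Step 4 — take square root: d = √(1.371) ≈ 1.1709.

d(x, mu) = √(1.371) ≈ 1.1709


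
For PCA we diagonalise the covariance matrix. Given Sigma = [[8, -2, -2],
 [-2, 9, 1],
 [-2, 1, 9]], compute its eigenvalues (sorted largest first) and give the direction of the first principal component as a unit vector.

Step 1 — characteristic polynomial p(λ) = det(λI - Sigma) = λ³ - tr·λ² + c_1·λ - det, where tr = trace, c_1 = sum of the principal 2×2 minors, det = det(Sigma):
  tr = 8 + 9 + 9 = 26,
  c_1 = (8·9 - (-2)²) + (8·9 - (-2)²) + (9·9 - (1)²) = 68 + 68 + 80 = 216,
  det = 8·(9·9 - (1)²) - (-2)·((-2)·9 - (1)·(-2)) + (-2)·((-2)·(1) - 9·(-2)) = 8·(80) - (-2)·(-16) + (-2)·(16) = 576.
  So p(λ) = λ³ - 26λ² + 216λ - 576.
Step 2 — look for an integer root (rational root theorem: any rational root is an integer divisor of 576). Testing λ = 6:
  p(6) = 216 - 936 + 1296 - 576 = 0  ✓
  Dividing out (λ - 6): p(λ) = (λ - 6)(λ² - 20λ + 96).
Step 3 — remaining eigenvalues from the quadratic λ² - 20λ + 96 = 0:
  Δ = 20² - 4·96 = 400 - 384 = 16,  λ = (20 ± √16)/2 = (20 ± 4)/2 = 12 or 8.
  Sorted: λ_1 = 12,  λ_2 = 8,  λ_3 = 6  (check: sum = 26 = tr ✓).

Step 4 — unit eigenvector for λ_1 = 12: v spans the null space of (Sigma - λ_1 I), whose rows are
  r_1 = (-4, -2, -2),  r_2 = (-2, -3, 1),  r_3 = (-2, 1, -3).
  v is orthogonal to every row, so take v ∝ r_1 × r_2 = ((-2)·(1) - (-2)·(-3), (-2)·(-2) - (-4)·(1), (-4)·(-3) - (-2)·(-2)) = (-8, 8, 8).
  Rescale (divide by 8; multiply by -1 so the first nonzero entry is positive): u = (1, -1, -1).
  ||u|| = √((1)² + (-1)² + (-1)²) = √(3) ≈ 1.7321,  v_1 = u/||u|| ≈ (0.5774, -0.5774, -0.5774) (||v_1|| = 1).

λ_1 = 12,  λ_2 = 8,  λ_3 = 6;  v_1 ≈ (0.5774, -0.5774, -0.5774)
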